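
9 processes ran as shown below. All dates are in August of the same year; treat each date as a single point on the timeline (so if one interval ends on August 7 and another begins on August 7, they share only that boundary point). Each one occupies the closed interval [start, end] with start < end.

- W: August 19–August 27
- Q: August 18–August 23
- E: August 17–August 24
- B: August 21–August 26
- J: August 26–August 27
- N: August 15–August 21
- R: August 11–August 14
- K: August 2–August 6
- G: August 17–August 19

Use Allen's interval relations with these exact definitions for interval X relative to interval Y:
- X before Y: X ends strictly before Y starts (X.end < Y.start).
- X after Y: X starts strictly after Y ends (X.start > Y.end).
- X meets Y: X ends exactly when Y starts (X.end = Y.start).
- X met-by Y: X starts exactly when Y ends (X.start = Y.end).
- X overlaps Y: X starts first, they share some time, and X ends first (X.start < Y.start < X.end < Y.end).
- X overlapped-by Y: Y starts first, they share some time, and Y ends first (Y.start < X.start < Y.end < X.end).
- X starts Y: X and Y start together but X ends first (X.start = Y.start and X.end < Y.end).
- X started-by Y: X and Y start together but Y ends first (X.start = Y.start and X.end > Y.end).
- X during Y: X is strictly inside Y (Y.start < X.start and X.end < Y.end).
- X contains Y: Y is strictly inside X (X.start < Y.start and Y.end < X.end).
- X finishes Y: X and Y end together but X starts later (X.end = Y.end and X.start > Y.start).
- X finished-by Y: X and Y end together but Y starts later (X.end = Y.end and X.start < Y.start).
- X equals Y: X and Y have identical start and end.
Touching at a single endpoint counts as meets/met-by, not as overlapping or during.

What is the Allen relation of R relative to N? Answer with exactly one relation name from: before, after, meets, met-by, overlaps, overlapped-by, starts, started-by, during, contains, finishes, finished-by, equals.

R = [August 11, August 14]; N = [August 15, August 21].
Compare endpoints: R.start < N.start, R.start < N.end, R.end < N.start, R.end < N.end.
That pattern is 'before'.

before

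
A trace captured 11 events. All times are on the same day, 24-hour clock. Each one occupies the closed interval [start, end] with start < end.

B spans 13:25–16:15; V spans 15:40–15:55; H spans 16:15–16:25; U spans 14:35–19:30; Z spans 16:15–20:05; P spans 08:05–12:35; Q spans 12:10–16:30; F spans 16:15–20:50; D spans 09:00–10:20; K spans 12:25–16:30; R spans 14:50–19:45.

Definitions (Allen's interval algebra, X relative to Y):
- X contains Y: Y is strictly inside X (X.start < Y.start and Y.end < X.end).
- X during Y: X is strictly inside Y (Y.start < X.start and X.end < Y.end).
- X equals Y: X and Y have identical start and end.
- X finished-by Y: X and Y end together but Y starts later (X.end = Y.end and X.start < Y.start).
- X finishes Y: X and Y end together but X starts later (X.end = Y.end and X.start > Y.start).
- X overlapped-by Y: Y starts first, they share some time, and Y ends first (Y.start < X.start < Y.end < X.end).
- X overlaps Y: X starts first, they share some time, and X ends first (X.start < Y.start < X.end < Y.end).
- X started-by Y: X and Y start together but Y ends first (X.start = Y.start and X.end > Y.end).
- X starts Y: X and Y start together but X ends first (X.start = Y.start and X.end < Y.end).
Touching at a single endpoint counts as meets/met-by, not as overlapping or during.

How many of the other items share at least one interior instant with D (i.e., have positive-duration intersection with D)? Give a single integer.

1

Target D = [09:00, 10:20].
B [13:25, 16:15] → after → no.
F [16:15, 20:50] → after → no.
H [16:15, 16:25] → after → no.
K [12:25, 16:30] → after → no.
P [08:05, 12:35] → contains → counts.
Q [12:10, 16:30] → after → no.
R [14:50, 19:45] → after → no.
U [14:35, 19:30] → after → no.
V [15:40, 15:55] → after → no.
Z [16:15, 20:05] → after → no.
Total: 1.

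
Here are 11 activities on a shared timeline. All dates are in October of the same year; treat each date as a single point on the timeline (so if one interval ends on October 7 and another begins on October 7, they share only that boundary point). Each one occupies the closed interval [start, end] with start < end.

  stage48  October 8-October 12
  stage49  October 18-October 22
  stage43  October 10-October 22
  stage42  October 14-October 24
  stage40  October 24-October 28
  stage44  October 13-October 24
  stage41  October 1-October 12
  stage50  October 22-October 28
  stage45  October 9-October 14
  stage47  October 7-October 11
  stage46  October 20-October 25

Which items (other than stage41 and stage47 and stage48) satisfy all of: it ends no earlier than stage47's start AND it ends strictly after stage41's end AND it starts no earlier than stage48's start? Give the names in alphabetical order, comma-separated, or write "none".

stage40, stage42, stage43, stage44, stage45, stage46, stage49, stage50

Conditions: its end is no earlier than stage47's start (X.end >= October 7) AND its end is strictly after stage41's end (X.end > October 12) AND its start is no earlier than stage48's start (X.start >= October 8).
stage40: end October 28 >= October 7? ✓; end October 28 > October 12? ✓; start October 24 >= October 8? ✓ → yes.
stage42: end October 24 >= October 7? ✓; end October 24 > October 12? ✓; start October 14 >= October 8? ✓ → yes.
stage43: end October 22 >= October 7? ✓; end October 22 > October 12? ✓; start October 10 >= October 8? ✓ → yes.
stage44: end October 24 >= October 7? ✓; end October 24 > October 12? ✓; start October 13 >= October 8? ✓ → yes.
stage45: end October 14 >= October 7? ✓; end October 14 > October 12? ✓; start October 9 >= October 8? ✓ → yes.
stage46: end October 25 >= October 7? ✓; end October 25 > October 12? ✓; start October 20 >= October 8? ✓ → yes.
stage49: end October 22 >= October 7? ✓; end October 22 > October 12? ✓; start October 18 >= October 8? ✓ → yes.
stage50: end October 28 >= October 7? ✓; end October 28 > October 12? ✓; start October 22 >= October 8? ✓ → yes.
Result: stage40, stage42, stage43, stage44, stage45, stage46, stage49, stage50.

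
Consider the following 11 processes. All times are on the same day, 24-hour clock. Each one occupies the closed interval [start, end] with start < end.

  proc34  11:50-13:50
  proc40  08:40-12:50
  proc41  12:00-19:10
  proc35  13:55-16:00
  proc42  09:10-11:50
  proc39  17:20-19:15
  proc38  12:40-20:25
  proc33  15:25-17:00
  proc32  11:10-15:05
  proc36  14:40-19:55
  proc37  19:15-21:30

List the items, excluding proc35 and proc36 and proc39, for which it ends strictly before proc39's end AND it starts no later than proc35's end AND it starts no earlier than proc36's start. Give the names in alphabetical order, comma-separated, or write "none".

Conditions: its end is strictly before proc39's end (X.end < 19:15) AND its start is no later than proc35's end (X.start <= 16:00) AND its start is no earlier than proc36's start (X.start >= 14:40).
proc32: end 15:05 < 19:15? ✓; start 11:10 <= 16:00? ✓; start 11:10 >= 14:40? ✗ → no.
proc33: end 17:00 < 19:15? ✓; start 15:25 <= 16:00? ✓; start 15:25 >= 14:40? ✓ → yes.
proc34: end 13:50 < 19:15? ✓; start 11:50 <= 16:00? ✓; start 11:50 >= 14:40? ✗ → no.
proc37: end 21:30 < 19:15? ✗; start 19:15 <= 16:00? ✗; start 19:15 >= 14:40? ✓ → no.
proc38: end 20:25 < 19:15? ✗; start 12:40 <= 16:00? ✓; start 12:40 >= 14:40? ✗ → no.
proc40: end 12:50 < 19:15? ✓; start 08:40 <= 16:00? ✓; start 08:40 >= 14:40? ✗ → no.
proc41: end 19:10 < 19:15? ✓; start 12:00 <= 16:00? ✓; start 12:00 >= 14:40? ✗ → no.
proc42: end 11:50 < 19:15? ✓; start 09:10 <= 16:00? ✓; start 09:10 >= 14:40? ✗ → no.
Result: proc33.

proc33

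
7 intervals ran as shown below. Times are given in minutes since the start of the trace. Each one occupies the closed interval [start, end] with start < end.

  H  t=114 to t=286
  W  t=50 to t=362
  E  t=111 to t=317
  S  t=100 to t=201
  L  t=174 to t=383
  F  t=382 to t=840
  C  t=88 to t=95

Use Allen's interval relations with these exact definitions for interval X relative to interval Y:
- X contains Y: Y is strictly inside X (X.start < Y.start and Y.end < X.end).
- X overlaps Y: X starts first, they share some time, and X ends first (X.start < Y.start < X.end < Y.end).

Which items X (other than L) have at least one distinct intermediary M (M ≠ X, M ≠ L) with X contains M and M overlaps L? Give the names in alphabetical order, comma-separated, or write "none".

E, W

Target L = [t=174, t=383].
Intermediaries M with M overlaps L: E, H, S, W.
Via E — items with X contains E: W.
Via H — items with X contains H: E, W.
Via S — items with X contains S: W.
Via W — items with X contains W: none.
Union: E, W.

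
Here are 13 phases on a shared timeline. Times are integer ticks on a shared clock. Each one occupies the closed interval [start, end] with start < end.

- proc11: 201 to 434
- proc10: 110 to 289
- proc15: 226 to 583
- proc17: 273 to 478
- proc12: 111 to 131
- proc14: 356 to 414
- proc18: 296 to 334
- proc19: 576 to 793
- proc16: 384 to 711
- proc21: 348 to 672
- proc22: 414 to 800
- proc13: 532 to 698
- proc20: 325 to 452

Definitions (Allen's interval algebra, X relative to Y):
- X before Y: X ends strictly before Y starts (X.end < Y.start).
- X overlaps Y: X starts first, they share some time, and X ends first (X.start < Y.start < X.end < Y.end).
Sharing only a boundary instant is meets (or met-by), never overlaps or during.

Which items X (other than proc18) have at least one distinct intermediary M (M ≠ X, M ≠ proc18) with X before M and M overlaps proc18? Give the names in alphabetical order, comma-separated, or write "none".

none

Target proc18 = [296, 334].
Intermediaries M with M overlaps proc18: none.
Union: none.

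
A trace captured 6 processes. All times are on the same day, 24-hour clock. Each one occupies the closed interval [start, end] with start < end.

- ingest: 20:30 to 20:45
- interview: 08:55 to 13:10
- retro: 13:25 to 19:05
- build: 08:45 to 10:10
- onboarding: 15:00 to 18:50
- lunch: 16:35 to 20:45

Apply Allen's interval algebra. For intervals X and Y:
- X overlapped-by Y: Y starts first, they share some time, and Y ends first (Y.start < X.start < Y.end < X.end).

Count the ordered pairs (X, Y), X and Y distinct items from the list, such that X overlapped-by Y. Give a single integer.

3

Checking all 30 ordered pairs for relation 'overlapped-by'; matching pairs in alphabetical order:
(interview, build): interview overlapped-by build ✓
(lunch, onboarding): lunch overlapped-by onboarding ✓
(lunch, retro): lunch overlapped-by retro ✓
Count: 3.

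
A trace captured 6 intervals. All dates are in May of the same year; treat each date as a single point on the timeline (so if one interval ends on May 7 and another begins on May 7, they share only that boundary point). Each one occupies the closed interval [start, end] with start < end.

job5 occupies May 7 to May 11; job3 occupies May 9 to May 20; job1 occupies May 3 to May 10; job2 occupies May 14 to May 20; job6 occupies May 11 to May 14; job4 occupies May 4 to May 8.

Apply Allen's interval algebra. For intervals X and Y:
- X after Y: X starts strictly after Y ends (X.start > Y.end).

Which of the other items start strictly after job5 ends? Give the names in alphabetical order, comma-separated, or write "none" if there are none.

job2

Target job5 = [May 7, May 11].
job1 [May 3, May 10] → overlaps → no.
job2 [May 14, May 20] → after → yes.
job3 [May 9, May 20] → overlapped-by → no.
job4 [May 4, May 8] → overlaps → no.
job6 [May 11, May 14] → met-by → no.
Result: job2.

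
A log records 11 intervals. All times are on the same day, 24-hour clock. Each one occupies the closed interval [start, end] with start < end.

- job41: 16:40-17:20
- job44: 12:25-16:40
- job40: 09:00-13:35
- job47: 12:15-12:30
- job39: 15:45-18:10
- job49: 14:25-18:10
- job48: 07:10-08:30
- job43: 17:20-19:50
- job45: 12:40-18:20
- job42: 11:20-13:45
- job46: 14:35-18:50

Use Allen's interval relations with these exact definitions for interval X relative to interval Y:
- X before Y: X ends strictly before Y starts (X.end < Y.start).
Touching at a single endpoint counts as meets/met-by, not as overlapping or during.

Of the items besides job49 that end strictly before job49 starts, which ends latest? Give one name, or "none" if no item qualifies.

job42

Target job49 = [14:25, 18:10].
job39 [15:45, 18:10] → finishes → excluded.
job40 [09:00, 13:35] → before → candidate.
job41 [16:40, 17:20] → during → excluded.
job42 [11:20, 13:45] → before → candidate.
job43 [17:20, 19:50] → overlapped-by → excluded.
job44 [12:25, 16:40] → overlaps → excluded.
job45 [12:40, 18:20] → contains → excluded.
job46 [14:35, 18:50] → overlapped-by → excluded.
job47 [12:15, 12:30] → before → candidate.
job48 [07:10, 08:30] → before → candidate.
Among candidates, latest end is 13:45 → job42.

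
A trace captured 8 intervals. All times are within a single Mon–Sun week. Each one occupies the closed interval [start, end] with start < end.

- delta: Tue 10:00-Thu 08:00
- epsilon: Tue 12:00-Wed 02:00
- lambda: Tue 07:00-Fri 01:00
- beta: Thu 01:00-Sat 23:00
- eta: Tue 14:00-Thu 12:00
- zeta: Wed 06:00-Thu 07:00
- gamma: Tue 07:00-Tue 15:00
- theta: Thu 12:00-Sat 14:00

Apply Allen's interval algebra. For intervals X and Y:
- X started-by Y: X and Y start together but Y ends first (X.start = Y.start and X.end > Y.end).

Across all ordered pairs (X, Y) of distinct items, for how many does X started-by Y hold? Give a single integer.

1

Checking all 56 ordered pairs for relation 'started-by'; matching pairs in alphabetical order:
(lambda, gamma): lambda started-by gamma ✓
Count: 1.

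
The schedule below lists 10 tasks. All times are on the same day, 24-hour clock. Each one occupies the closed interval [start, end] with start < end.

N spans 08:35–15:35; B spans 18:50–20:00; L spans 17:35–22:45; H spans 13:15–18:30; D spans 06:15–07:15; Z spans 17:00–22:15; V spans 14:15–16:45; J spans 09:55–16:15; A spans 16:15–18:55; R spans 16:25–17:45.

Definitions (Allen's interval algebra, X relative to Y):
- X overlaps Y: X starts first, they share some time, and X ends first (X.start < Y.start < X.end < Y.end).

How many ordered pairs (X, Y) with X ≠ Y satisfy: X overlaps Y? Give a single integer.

Checking all 90 ordered pairs for relation 'overlaps'; matching pairs in alphabetical order:
(A, B): A overlaps B ✓
(A, L): A overlaps L ✓
(A, Z): A overlaps Z ✓
(H, A): H overlaps A ✓
(H, L): H overlaps L ✓
(H, Z): H overlaps Z ✓
(J, H): J overlaps H ✓
(J, V): J overlaps V ✓
(N, H): N overlaps H ✓
(N, J): N overlaps J ✓
(N, V): N overlaps V ✓
(R, L): R overlaps L ✓
(R, Z): R overlaps Z ✓
(V, A): V overlaps A ✓
(V, R): V overlaps R ✓
(Z, L): Z overlaps L ✓
Count: 16.

16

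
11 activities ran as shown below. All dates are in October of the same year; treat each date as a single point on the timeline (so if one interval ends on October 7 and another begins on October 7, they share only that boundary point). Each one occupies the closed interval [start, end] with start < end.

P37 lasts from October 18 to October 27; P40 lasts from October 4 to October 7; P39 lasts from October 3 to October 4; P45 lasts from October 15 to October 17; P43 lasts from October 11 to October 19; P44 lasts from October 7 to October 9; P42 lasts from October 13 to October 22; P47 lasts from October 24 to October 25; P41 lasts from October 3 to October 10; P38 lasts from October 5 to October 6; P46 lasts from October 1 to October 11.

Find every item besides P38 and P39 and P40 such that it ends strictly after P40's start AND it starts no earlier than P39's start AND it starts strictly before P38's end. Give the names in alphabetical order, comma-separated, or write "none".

P41

Conditions: its end is strictly after P40's start (X.end > October 4) AND its start is no earlier than P39's start (X.start >= October 3) AND its start is strictly before P38's end (X.start < October 6).
P37: end October 27 > October 4? ✓; start October 18 >= October 3? ✓; start October 18 < October 6? ✗ → no.
P41: end October 10 > October 4? ✓; start October 3 >= October 3? ✓; start October 3 < October 6? ✓ → yes.
P42: end October 22 > October 4? ✓; start October 13 >= October 3? ✓; start October 13 < October 6? ✗ → no.
P43: end October 19 > October 4? ✓; start October 11 >= October 3? ✓; start October 11 < October 6? ✗ → no.
P44: end October 9 > October 4? ✓; start October 7 >= October 3? ✓; start October 7 < October 6? ✗ → no.
P45: end October 17 > October 4? ✓; start October 15 >= October 3? ✓; start October 15 < October 6? ✗ → no.
P46: end October 11 > October 4? ✓; start October 1 >= October 3? ✗; start October 1 < October 6? ✓ → no.
P47: end October 25 > October 4? ✓; start October 24 >= October 3? ✓; start October 24 < October 6? ✗ → no.
Result: P41.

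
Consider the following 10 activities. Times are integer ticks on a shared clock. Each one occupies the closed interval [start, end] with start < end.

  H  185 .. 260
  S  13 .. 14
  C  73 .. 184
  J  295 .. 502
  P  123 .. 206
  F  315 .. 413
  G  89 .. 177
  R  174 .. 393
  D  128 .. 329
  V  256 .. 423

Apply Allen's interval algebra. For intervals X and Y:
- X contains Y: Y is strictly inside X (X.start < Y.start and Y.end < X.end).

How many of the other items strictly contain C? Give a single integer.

0

Target C = [73, 184].
D [128, 329] → overlapped-by → no.
F [315, 413] → after → no.
G [89, 177] → during → no.
H [185, 260] → after → no.
J [295, 502] → after → no.
P [123, 206] → overlapped-by → no.
R [174, 393] → overlapped-by → no.
S [13, 14] → before → no.
V [256, 423] → after → no.
Total: 0.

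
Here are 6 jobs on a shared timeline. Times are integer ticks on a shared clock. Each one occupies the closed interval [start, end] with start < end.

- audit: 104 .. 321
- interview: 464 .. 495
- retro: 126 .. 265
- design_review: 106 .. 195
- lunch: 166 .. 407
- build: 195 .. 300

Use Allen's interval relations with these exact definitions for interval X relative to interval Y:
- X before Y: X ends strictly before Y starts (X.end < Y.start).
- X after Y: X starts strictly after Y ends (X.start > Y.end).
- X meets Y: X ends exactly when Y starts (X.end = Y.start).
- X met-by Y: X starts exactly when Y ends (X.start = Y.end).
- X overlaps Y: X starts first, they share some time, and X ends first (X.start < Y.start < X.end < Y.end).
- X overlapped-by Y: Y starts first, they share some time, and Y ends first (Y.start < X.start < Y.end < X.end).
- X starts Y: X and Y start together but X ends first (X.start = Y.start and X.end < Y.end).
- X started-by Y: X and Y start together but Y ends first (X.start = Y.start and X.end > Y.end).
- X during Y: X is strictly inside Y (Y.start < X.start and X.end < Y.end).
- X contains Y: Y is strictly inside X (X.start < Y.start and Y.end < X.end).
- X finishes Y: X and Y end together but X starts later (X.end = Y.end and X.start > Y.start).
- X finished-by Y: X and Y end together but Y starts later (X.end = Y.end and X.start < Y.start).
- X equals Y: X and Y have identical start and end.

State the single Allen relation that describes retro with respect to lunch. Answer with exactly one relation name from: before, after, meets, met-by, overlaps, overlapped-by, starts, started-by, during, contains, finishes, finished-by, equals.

retro = [126, 265]; lunch = [166, 407].
Compare endpoints: retro.start < lunch.start, retro.start < lunch.end, retro.end > lunch.start, retro.end < lunch.end.
That pattern is 'overlaps'.

overlaps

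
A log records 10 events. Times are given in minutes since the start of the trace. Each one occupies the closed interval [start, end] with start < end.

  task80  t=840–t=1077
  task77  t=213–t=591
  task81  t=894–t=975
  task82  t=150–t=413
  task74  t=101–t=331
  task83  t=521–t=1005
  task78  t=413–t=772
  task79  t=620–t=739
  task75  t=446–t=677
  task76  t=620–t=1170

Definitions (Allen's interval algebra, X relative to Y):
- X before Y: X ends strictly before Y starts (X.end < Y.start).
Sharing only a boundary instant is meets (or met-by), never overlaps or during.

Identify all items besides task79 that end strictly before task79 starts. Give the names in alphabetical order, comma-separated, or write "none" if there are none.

Target task79 = [t=620, t=739].
task74 [t=101, t=331] → before → yes.
task75 [t=446, t=677] → overlaps → no.
task76 [t=620, t=1170] → started-by → no.
task77 [t=213, t=591] → before → yes.
task78 [t=413, t=772] → contains → no.
task80 [t=840, t=1077] → after → no.
task81 [t=894, t=975] → after → no.
task82 [t=150, t=413] → before → yes.
task83 [t=521, t=1005] → contains → no.
Result: task74, task77, task82.

task74, task77, task82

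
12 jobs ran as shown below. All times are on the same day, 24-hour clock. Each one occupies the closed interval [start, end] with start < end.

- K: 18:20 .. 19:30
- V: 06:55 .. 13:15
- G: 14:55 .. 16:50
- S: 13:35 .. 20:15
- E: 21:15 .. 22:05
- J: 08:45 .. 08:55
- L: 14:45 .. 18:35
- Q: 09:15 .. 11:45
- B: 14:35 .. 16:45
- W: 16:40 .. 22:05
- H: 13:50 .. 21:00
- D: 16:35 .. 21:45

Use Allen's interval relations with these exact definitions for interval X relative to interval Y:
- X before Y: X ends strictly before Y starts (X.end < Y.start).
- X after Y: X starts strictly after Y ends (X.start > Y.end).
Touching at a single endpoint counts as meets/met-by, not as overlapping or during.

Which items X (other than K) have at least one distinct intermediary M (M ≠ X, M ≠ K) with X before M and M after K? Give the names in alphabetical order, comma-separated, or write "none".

B, G, H, J, L, Q, S, V

Target K = [18:20, 19:30].
Intermediaries M with M after K: E.
Via E — items with X before E: B, G, H, J, L, Q, S, V.
Union: B, G, H, J, L, Q, S, V.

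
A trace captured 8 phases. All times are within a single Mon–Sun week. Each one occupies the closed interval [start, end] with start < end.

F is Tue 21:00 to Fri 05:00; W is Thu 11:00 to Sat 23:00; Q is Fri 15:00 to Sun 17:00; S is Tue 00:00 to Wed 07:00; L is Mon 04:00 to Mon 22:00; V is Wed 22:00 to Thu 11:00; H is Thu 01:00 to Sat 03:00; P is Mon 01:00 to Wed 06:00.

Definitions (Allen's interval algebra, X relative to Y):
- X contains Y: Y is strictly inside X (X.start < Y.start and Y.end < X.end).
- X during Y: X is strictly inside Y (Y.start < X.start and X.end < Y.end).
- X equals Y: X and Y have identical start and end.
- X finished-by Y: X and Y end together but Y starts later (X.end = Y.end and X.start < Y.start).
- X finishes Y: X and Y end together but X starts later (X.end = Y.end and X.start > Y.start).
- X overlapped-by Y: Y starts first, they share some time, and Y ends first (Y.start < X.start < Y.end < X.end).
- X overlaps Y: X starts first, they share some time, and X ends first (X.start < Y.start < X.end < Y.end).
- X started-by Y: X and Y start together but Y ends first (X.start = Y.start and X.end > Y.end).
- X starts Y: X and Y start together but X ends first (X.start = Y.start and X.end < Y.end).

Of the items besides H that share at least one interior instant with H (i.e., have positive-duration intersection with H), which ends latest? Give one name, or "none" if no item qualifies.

Target H = [Thu 01:00, Sat 03:00].
F [Tue 21:00, Fri 05:00] → overlaps → candidate.
L [Mon 04:00, Mon 22:00] → before → excluded.
P [Mon 01:00, Wed 06:00] → before → excluded.
Q [Fri 15:00, Sun 17:00] → overlapped-by → candidate.
S [Tue 00:00, Wed 07:00] → before → excluded.
V [Wed 22:00, Thu 11:00] → overlaps → candidate.
W [Thu 11:00, Sat 23:00] → overlapped-by → candidate.
Among candidates, latest end is Sun 17:00 → Q.

Q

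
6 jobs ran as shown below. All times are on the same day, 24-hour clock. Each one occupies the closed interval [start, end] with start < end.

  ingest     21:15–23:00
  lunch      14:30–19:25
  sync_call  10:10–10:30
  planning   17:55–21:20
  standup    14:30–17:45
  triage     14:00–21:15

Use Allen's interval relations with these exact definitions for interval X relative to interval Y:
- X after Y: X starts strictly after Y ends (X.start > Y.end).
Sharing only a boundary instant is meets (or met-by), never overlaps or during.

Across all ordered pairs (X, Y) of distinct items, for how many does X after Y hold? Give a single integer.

8

Checking all 30 ordered pairs for relation 'after'; matching pairs in alphabetical order:
(ingest, lunch): ingest after lunch ✓
(ingest, standup): ingest after standup ✓
(ingest, sync_call): ingest after sync_call ✓
(lunch, sync_call): lunch after sync_call ✓
(planning, standup): planning after standup ✓
(planning, sync_call): planning after sync_call ✓
(standup, sync_call): standup after sync_call ✓
(triage, sync_call): triage after sync_call ✓
Count: 8.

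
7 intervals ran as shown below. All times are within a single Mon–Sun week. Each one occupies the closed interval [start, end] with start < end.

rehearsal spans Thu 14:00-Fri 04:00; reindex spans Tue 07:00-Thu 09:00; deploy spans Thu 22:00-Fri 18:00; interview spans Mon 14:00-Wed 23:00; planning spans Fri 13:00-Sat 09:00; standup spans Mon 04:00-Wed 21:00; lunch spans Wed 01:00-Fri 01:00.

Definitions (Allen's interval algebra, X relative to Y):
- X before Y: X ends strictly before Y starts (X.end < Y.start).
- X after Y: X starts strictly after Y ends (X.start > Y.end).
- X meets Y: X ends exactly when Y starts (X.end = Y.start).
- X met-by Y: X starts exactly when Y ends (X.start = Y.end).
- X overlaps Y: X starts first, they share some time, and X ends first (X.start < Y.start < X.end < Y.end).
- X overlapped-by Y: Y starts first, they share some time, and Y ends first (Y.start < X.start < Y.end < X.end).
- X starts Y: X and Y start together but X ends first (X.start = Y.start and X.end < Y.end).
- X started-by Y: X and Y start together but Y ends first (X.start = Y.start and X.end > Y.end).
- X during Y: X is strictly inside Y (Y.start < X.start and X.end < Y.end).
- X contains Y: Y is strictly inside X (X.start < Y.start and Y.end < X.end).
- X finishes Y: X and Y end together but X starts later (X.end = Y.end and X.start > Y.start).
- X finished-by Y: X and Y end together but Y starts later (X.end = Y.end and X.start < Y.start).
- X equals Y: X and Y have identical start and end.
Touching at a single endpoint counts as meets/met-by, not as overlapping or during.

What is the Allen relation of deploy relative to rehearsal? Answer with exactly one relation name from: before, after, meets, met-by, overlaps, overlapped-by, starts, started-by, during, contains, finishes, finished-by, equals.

overlapped-by

deploy = [Thu 22:00, Fri 18:00]; rehearsal = [Thu 14:00, Fri 04:00].
Compare endpoints: deploy.start > rehearsal.start, deploy.start < rehearsal.end, deploy.end > rehearsal.start, deploy.end > rehearsal.end.
That pattern is 'overlapped-by'.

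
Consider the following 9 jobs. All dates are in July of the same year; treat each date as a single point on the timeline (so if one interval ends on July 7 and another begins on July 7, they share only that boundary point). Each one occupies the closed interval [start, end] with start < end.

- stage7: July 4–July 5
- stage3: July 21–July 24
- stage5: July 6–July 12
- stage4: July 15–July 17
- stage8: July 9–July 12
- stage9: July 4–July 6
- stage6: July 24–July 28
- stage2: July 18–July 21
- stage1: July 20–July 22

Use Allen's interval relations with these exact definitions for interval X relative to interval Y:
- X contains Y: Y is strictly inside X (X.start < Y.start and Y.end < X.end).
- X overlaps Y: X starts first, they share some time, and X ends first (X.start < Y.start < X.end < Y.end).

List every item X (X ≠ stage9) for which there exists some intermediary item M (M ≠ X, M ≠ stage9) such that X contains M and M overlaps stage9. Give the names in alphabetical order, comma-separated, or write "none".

Target stage9 = [July 4, July 6].
Intermediaries M with M overlaps stage9: none.
Union: none.

none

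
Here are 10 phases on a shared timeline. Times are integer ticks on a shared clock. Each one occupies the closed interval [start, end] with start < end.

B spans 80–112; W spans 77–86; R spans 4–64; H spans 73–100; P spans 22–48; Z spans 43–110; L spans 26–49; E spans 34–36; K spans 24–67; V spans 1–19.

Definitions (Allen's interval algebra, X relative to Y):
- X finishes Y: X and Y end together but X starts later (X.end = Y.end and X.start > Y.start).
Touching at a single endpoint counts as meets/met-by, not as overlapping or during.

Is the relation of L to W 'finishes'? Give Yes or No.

L = [26, 49], W = [77, 86].
Actual relation of L to W: before.
Asked whether 'finishes' holds → No.

No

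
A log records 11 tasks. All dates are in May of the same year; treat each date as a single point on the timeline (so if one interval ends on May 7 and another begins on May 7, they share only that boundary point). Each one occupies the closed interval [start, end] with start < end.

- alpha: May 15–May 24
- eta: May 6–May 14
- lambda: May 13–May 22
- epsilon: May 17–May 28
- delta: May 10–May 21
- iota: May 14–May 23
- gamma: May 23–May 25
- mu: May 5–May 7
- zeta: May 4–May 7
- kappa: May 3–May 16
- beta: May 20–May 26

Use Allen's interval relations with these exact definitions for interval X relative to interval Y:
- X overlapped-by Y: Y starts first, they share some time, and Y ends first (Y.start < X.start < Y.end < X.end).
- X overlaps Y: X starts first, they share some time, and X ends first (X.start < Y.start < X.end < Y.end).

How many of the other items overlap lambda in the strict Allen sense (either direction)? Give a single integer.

7

Target lambda = [May 13, May 22].
alpha [May 15, May 24] → overlapped-by → counts.
beta [May 20, May 26] → overlapped-by → counts.
delta [May 10, May 21] → overlaps → counts.
epsilon [May 17, May 28] → overlapped-by → counts.
eta [May 6, May 14] → overlaps → counts.
gamma [May 23, May 25] → after → no.
iota [May 14, May 23] → overlapped-by → counts.
kappa [May 3, May 16] → overlaps → counts.
mu [May 5, May 7] → before → no.
zeta [May 4, May 7] → before → no.
Total: 7.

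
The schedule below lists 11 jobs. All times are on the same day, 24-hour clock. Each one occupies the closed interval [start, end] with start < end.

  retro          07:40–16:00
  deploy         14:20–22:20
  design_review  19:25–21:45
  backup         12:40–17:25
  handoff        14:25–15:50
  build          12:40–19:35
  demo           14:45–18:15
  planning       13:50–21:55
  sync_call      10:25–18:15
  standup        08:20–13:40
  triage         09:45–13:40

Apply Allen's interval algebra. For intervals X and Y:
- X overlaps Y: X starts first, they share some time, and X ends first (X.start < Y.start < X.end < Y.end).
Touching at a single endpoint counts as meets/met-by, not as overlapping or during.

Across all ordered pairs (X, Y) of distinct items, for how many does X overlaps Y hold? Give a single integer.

Checking all 110 ordered pairs for relation 'overlaps'; matching pairs in alphabetical order:
(backup, demo): backup overlaps demo ✓
(backup, deploy): backup overlaps deploy ✓
(backup, planning): backup overlaps planning ✓
(build, deploy): build overlaps deploy ✓
(build, design_review): build overlaps design_review ✓
(build, planning): build overlaps planning ✓
(handoff, demo): handoff overlaps demo ✓
(planning, deploy): planning overlaps deploy ✓
(retro, backup): retro overlaps backup ✓
(retro, build): retro overlaps build ✓
(retro, demo): retro overlaps demo ✓
(retro, deploy): retro overlaps deploy ✓
(retro, planning): retro overlaps planning ✓
(retro, sync_call): retro overlaps sync_call ✓
(standup, backup): standup overlaps backup ✓
(standup, build): standup overlaps build ✓
(standup, sync_call): standup overlaps sync_call ✓
(sync_call, build): sync_call overlaps build ✓
(sync_call, deploy): sync_call overlaps deploy ✓
(sync_call, planning): sync_call overlaps planning ✓
(triage, backup): triage overlaps backup ✓
(triage, build): triage overlaps build ✓
(triage, sync_call): triage overlaps sync_call ✓
Count: 23.

23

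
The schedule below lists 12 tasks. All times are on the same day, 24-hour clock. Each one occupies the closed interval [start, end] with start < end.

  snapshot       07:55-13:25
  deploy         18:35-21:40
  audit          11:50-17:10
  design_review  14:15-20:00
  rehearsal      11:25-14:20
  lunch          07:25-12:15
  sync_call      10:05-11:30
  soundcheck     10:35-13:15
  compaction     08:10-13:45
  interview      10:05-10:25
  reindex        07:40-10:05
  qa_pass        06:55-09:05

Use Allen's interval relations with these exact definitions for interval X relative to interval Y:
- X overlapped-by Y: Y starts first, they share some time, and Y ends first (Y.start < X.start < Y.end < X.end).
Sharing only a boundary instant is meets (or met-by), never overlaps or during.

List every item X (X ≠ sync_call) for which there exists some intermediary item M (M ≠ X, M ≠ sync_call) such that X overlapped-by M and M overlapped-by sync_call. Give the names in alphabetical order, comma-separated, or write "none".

Target sync_call = [10:05, 11:30].
Intermediaries M with M overlapped-by sync_call: rehearsal, soundcheck.
Via rehearsal — items with X overlapped-by rehearsal: audit, design_review.
Via soundcheck — items with X overlapped-by soundcheck: audit, rehearsal.
Union: audit, design_review, rehearsal.

audit, design_review, rehearsal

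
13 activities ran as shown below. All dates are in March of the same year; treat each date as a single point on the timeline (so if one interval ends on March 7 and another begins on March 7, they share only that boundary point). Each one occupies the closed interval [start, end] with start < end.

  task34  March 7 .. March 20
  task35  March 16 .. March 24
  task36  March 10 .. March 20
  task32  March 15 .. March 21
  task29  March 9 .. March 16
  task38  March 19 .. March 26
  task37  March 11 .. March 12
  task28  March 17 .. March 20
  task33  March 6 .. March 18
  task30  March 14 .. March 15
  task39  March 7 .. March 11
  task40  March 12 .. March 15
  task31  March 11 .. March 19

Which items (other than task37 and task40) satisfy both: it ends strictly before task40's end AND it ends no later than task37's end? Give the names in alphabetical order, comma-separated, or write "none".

Conditions: its end is strictly before task40's end (X.end < March 15) AND its end is no later than task37's end (X.end <= March 12).
task28: end March 20 < March 15? ✗; end March 20 <= March 12? ✗ → no.
task29: end March 16 < March 15? ✗; end March 16 <= March 12? ✗ → no.
task30: end March 15 < March 15? ✗; end March 15 <= March 12? ✗ → no.
task31: end March 19 < March 15? ✗; end March 19 <= March 12? ✗ → no.
task32: end March 21 < March 15? ✗; end March 21 <= March 12? ✗ → no.
task33: end March 18 < March 15? ✗; end March 18 <= March 12? ✗ → no.
task34: end March 20 < March 15? ✗; end March 20 <= March 12? ✗ → no.
task35: end March 24 < March 15? ✗; end March 24 <= March 12? ✗ → no.
task36: end March 20 < March 15? ✗; end March 20 <= March 12? ✗ → no.
task38: end March 26 < March 15? ✗; end March 26 <= March 12? ✗ → no.
task39: end March 11 < March 15? ✓; end March 11 <= March 12? ✓ → yes.
Result: task39.

task39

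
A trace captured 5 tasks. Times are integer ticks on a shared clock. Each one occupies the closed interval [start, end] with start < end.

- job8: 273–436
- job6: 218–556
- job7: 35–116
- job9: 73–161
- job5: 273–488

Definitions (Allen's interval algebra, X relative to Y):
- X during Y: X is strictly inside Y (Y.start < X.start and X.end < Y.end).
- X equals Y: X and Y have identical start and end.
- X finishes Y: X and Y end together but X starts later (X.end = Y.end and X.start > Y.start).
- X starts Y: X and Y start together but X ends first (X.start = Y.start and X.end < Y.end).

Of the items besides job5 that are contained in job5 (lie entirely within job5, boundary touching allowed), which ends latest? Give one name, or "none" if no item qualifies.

job8

Target job5 = [273, 488].
job6 [218, 556] → contains → excluded.
job7 [35, 116] → before → excluded.
job8 [273, 436] → starts → candidate.
job9 [73, 161] → before → excluded.
Among candidates, latest end is 436 → job8.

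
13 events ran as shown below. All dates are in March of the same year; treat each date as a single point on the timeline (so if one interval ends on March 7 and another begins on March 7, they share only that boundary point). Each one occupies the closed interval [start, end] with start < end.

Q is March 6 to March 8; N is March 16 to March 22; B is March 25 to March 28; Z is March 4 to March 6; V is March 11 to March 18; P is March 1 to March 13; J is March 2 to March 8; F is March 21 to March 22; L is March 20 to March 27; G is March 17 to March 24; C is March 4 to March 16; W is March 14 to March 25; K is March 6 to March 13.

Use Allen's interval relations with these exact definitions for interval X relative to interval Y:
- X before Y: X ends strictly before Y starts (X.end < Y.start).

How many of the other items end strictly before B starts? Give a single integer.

10

Target B = [March 25, March 28].
C [March 4, March 16] → before → counts.
F [March 21, March 22] → before → counts.
G [March 17, March 24] → before → counts.
J [March 2, March 8] → before → counts.
K [March 6, March 13] → before → counts.
L [March 20, March 27] → overlaps → no.
N [March 16, March 22] → before → counts.
P [March 1, March 13] → before → counts.
Q [March 6, March 8] → before → counts.
V [March 11, March 18] → before → counts.
W [March 14, March 25] → meets → no.
Z [March 4, March 6] → before → counts.
Total: 10.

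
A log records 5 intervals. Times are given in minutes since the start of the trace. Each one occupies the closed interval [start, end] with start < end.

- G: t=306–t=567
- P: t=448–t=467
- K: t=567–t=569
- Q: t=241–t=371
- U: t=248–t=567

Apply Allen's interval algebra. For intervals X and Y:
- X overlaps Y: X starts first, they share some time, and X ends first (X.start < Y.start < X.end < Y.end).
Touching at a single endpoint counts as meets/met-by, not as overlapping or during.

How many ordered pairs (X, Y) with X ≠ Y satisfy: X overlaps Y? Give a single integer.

2

Checking all 20 ordered pairs for relation 'overlaps'; matching pairs in alphabetical order:
(Q, G): Q overlaps G ✓
(Q, U): Q overlaps U ✓
Count: 2.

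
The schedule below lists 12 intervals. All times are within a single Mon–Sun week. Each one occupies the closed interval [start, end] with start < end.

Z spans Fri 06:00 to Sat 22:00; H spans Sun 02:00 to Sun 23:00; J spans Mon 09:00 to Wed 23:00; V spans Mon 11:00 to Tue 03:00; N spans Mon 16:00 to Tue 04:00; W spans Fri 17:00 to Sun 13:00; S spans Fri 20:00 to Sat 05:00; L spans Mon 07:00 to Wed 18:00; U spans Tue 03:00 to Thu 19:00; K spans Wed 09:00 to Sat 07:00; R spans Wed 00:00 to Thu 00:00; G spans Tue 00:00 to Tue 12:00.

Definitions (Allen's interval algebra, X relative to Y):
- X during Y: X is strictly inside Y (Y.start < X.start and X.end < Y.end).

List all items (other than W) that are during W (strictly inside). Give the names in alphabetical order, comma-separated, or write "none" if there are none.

S

Target W = [Fri 17:00, Sun 13:00].
G [Tue 00:00, Tue 12:00] → before → no.
H [Sun 02:00, Sun 23:00] → overlapped-by → no.
J [Mon 09:00, Wed 23:00] → before → no.
K [Wed 09:00, Sat 07:00] → overlaps → no.
L [Mon 07:00, Wed 18:00] → before → no.
N [Mon 16:00, Tue 04:00] → before → no.
R [Wed 00:00, Thu 00:00] → before → no.
S [Fri 20:00, Sat 05:00] → during → yes.
U [Tue 03:00, Thu 19:00] → before → no.
V [Mon 11:00, Tue 03:00] → before → no.
Z [Fri 06:00, Sat 22:00] → overlaps → no.
Result: S.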